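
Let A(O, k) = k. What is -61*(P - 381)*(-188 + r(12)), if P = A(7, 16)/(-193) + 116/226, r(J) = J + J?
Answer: -83031629372/21809 ≈ -3.8072e+6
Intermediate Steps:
r(J) = 2*J
P = 9386/21809 (P = 16/(-193) + 116/226 = 16*(-1/193) + 116*(1/226) = -16/193 + 58/113 = 9386/21809 ≈ 0.43037)
-61*(P - 381)*(-188 + r(12)) = -61*(9386/21809 - 381)*(-188 + 2*12) = -(-506290423)*(-188 + 24)/21809 = -(-506290423)*(-164)/21809 = -61*1361174252/21809 = -83031629372/21809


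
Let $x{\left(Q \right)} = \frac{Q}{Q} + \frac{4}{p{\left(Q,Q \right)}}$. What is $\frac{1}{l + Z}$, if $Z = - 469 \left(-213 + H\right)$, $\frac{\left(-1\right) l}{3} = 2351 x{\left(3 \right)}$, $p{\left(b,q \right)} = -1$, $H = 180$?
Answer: $\frac{1}{36636} \approx 2.7296 \cdot 10^{-5}$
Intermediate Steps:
$x{\left(Q \right)} = -3$ ($x{\left(Q \right)} = \frac{Q}{Q} + \frac{4}{-1} = 1 + 4 \left(-1\right) = 1 - 4 = -3$)
$l = 21159$ ($l = - 3 \cdot 2351 \left(-3\right) = \left(-3\right) \left(-7053\right) = 21159$)
$Z = 15477$ ($Z = - 469 \left(-213 + 180\right) = \left(-469\right) \left(-33\right) = 15477$)
$\frac{1}{l + Z} = \frac{1}{21159 + 15477} = \frac{1}{36636}$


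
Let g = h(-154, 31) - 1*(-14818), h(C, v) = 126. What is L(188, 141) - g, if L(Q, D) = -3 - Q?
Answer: -15135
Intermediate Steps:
g = 14944 (g = 126 - 1*(-14818) = 126 + 14818 = 14944)
L(188, 141) - g = (-3 - 1*188) - 1*14944 = (-3 - 188) - 14944 = -191 - 14944 = -15135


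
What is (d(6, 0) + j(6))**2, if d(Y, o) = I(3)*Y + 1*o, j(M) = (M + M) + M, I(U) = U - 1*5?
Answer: 36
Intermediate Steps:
I(U) = -5 + U (I(U) = U - 5 = -5 + U)
j(M) = 3*M (j(M) = 2*M + M = 3*M)
d(Y, o) = o - 2*Y (d(Y, o) = (-5 + 3)*Y + 1*o = -2*Y + o = o - 2*Y)
(d(6, 0) + j(6))**2 = ((0 - 2*6) + 3*6)**2 = ((0 - 12) + 18)**2 = (-12 + 18)**2 = 6**2 = 36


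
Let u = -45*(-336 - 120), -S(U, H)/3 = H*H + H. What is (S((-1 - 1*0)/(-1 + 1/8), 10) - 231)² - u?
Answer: 294201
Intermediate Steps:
S(U, H) = -3*H - 3*H² (S(U, H) = -3*(H*H + H) = -3*(H² + H) = -3*(H + H²) = -3*H - 3*H²)
u = 20520 (u = -45*(-456) = 20520)
(S((-1 - 1*0)/(-1 + 1/8), 10) - 231)² - u = (-3*10*(1 + 10) - 231)² - 1*20520 = (-3*10*11 - 231)² - 20520 = (-330 - 231)² - 20520 = (-561)² - 20520 = 314721 - 20520 = 294201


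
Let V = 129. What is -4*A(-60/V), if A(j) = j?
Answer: 80/43 ≈ 1.8605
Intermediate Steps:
-4*A(-60/V) = -(-240)/129 = -4*(-20/43) = 80/43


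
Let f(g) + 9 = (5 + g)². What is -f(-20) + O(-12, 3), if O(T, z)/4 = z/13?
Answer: -2796/13 ≈ -215.08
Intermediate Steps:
O(T, z) = 4*z/13 (O(T, z) = 4*(z/13) = 4*z/13)
f(g) = -9 + (5 + g)²
-f(-20) + O(-12, 3) = -(-9 + (5 - 20)²) + (4/13)*3 = -(-9 + (-15)²) + 12/13 = -(-9 + 225) + 12/13 = -1*216 + 12/13 = -216 + 12/13 = -2796/13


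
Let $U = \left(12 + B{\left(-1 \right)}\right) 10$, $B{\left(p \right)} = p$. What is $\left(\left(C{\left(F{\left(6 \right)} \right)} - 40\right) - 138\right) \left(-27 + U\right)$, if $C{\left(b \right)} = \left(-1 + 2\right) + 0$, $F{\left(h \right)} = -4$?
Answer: $-14691$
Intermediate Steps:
$C{\left(b \right)} = 1$ ($C{\left(b \right)} = 1 + 0 = 1$)
$U = 110$ ($U = \left(12 - 1\right) 10 = 11 \cdot 10 = 110$)
$\left(\left(C{\left(F{\left(6 \right)} \right)} - 40\right) - 138\right) \left(-27 + U\right) = \left(\left(1 - 40\right) - 138\right) \left(-27 + 110\right) = \left(-39 - 138\right) 83 = \left(-177\right) 83 = -14691$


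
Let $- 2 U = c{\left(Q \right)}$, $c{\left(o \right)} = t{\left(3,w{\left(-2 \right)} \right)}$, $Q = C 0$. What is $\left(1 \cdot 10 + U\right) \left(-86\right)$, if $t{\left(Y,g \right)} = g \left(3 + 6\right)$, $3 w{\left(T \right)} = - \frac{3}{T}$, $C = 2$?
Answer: $- \frac{1333}{2} \approx -666.5$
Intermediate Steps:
$w{\left(T \right)} = - \frac{1}{T}$ ($w{\left(T \right)} = \frac{\left(-3\right) \frac{1}{T}}{3} = - \frac{1}{T}$)
$t{\left(Y,g \right)} = 9 g$ ($t{\left(Y,g \right)} = g 9 = 9 g$)
$Q = 0$ ($Q = 2 \cdot 0 = 0$)
$c{\left(o \right)} = \frac{9}{2}$ ($c{\left(o \right)} = 9 \left(- \frac{1}{-2}\right) = 9 \left(\left(-1\right) \left(- \frac{1}{2}\right)\right) = 9 \cdot \frac{1}{2} = \frac{9}{2}$)
$U = - \frac{9}{4}$ ($U = \left(- \frac{1}{2}\right) \frac{9}{2} = - \frac{9}{4} \approx -2.25$)
$\left(1 \cdot 10 + U\right) \left(-86\right) = \left(1 \cdot 10 - \frac{9}{4}\right) \left(-86\right) = \left(10 - \frac{9}{4}\right) \left(-86\right) = \frac{31}{4} \left(-86\right) = - \frac{1333}{2}$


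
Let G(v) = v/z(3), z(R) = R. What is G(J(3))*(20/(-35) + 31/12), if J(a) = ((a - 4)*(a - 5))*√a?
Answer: 169*√3/126 ≈ 2.3231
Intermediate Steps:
J(a) = √a*(-5 + a)*(-4 + a) (J(a) = ((-4 + a)*(-5 + a))*√a = ((-5 + a)*(-4 + a))*√a = √a*(-5 + a)*(-4 + a))
G(v) = v/3
G(J(3))*(20/(-35) + 31/12) = ((√3*(20 + 3² - 9*3))/3)*(20/(-35) + 31/12) = ((√3*(20 + 9 - 27))/3)*(20*(-1/35) + 31*(1/12)) = ((√3*2)/3)*(-4/7 + 31/12) = ((2*√3)/3)*(169/84) = (2*√3/3)*(169/84) = 169*√3/126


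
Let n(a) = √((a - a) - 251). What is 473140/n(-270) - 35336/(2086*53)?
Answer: -2524/7897 - 473140*I*√251/251 ≈ -0.31961 - 29864.0*I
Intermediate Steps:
n(a) = I*√251 (n(a) = √(0 - 251) = √(-251) = I*√251)
473140/n(-270) - 35336/(2086*53) = 473140/((I*√251)) - 35336/(2086*53) = 473140*(-I*√251/251) - 35336/110558 = -473140*I*√251/251 - 35336*1/110558 = -473140*I*√251/251 - 2524/7897 = -2524/7897 - 473140*I*√251/251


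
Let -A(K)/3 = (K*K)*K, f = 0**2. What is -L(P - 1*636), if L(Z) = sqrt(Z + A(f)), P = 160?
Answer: -2*I*sqrt(119) ≈ -21.817*I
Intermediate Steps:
f = 0
A(K) = -3*K**3 (A(K) = -3*K*K*K = -3*K**2*K = -3*K**3)
L(Z) = sqrt(Z) (L(Z) = sqrt(Z - 3*0**3) = sqrt(Z - 3*0) = sqrt(Z + 0) = sqrt(Z))
-L(P - 1*636) = -sqrt(160 - 1*636) = -sqrt(160 - 636) = -sqrt(-476) = -2*I*sqrt(119)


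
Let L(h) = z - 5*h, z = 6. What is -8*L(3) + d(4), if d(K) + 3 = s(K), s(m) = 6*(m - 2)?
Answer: 81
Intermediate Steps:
s(m) = -12 + 6*m (s(m) = 6*(-2 + m) = -12 + 6*m)
d(K) = -15 + 6*K (d(K) = -3 + (-12 + 6*K) = -15 + 6*K)
L(h) = 6 - 5*h
-8*L(3) + d(4) = -8*(6 - 5*3) + (-15 + 6*4) = -8*(6 - 15) + (-15 + 24) = -8*(-9) + 9 = 72 + 9 = 81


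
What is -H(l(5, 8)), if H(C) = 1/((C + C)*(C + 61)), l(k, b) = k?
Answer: -1/660 ≈ -0.0015152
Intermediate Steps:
H(C) = 1/(2*C*(61 + C)) (H(C) = 1/((2*C)*(61 + C)) = 1/(2*C*(61 + C)))
-H(l(5, 8)) = -1/(2*5*(61 + 5)) = -1/(2*5*66) = -1*1/660 = -1/660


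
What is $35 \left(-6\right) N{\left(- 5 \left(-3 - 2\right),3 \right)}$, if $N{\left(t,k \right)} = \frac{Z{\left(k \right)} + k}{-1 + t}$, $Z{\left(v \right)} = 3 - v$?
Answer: $- \frac{105}{4} \approx -26.25$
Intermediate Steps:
$N{\left(t,k \right)} = \frac{3}{-1 + t}$ ($N{\left(t,k \right)} = \frac{\left(3 - k\right) + k}{-1 + t} = \frac{3}{-1 + t}$)
$35 \left(-6\right) N{\left(- 5 \left(-3 - 2\right),3 \right)} = 35 \left(-6\right) \frac{3}{-1 - 5 \left(-3 - 2\right)} = - 210 \frac{3}{-1 - -25} = - 210 \frac{3}{-1 + 25} = - 210 \cdot \frac{3}{24} = - 210 \cdot 3 \cdot \frac{1}{24} = \left(-210\right) \frac{1}{8} = - \frac{105}{4}$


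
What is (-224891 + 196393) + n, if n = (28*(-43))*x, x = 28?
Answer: -62210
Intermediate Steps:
n = -33712 (n = (28*(-43))*28 = -1204*28 = -33712)
(-224891 + 196393) + n = (-224891 + 196393) - 33712 = -28498 - 33712 = -62210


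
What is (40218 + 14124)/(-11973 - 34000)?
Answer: -54342/45973 ≈ -1.1820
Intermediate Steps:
(40218 + 14124)/(-11973 - 34000) = 54342/(-45973) = 54342*(-1/45973) = -54342/45973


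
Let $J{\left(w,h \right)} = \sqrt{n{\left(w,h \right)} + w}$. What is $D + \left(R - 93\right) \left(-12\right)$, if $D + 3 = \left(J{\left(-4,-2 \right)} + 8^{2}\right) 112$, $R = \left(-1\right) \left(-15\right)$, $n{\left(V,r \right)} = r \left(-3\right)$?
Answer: $8101 + 112 \sqrt{2} \approx 8259.4$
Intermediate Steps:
$n{\left(V,r \right)} = - 3 r$
$R = 15$
$J{\left(w,h \right)} = \sqrt{w - 3 h}$ ($J{\left(w,h \right)} = \sqrt{- 3 h + w} = \sqrt{w - 3 h}$)
$D = 7165 + 112 \sqrt{2}$ ($D = -3 + \left(\sqrt{-4 - -6} + 8^{2}\right) 112 = -3 + \left(\sqrt{-4 + 6} + 64\right) 112 = -3 + \left(\sqrt{2} + 64\right) 112 = -3 + \left(64 + \sqrt{2}\right) 112 = -3 + \left(7168 + 112 \sqrt{2}\right) = 7165 + 112 \sqrt{2} \approx 7323.4$)
$D + \left(R - 93\right) \left(-12\right) = \left(7165 + 112 \sqrt{2}\right) + \left(15 - 93\right) \left(-12\right) = \left(7165 + 112 \sqrt{2}\right) - -936 = \left(7165 + 112 \sqrt{2}\right) + 936 = 8101 + 112 \sqrt{2}$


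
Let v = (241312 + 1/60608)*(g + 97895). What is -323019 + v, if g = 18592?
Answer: 1703653783474887/60608 ≈ 2.8109e+10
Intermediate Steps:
v = 1703673361010439/60608 (v = (241312 + 1/60608)*(18592 + 97895) = (241312 + 1/60608)*116487 = (14625437697/60608)*116487 = 1703673361010439/60608 ≈ 2.8110e+10)
-323019 + v = -323019 + 1703673361010439/60608 = 1703653783474887/60608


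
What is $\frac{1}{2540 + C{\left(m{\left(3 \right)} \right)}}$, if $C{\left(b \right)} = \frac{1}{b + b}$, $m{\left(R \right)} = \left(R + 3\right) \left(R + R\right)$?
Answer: $\frac{72}{182881} \approx 0.0003937$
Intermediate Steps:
$m{\left(R \right)} = 2 R \left(3 + R\right)$ ($m{\left(R \right)} = \left(3 + R\right) 2 R = 2 R \left(3 + R\right)$)
$C{\left(b \right)} = \frac{1}{2 b}$
$\frac{1}{2540 + C{\left(m{\left(3 \right)} \right)}} = \frac{1}{2540 + \frac{1}{2 \cdot 2 \cdot 3 \left(3 + 3\right)}} = \frac{1}{2540 + \frac{1}{2 \cdot 2 \cdot 3 \cdot 6}} = \frac{1}{2540 + \frac{1}{2 \cdot 36}} = \frac{1}{2540 + \frac{1}{2} \cdot \frac{1}{36}} = \frac{1}{2540 + \frac{1}{72}} = \frac{1}{\frac{182881}{72}} = \frac{72}{182881}$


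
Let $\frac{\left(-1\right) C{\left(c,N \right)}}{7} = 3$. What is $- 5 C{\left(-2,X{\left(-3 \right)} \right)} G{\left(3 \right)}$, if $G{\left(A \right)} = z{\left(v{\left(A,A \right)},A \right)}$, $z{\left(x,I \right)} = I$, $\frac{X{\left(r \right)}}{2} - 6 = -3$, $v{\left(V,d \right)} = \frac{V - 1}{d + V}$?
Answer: $315$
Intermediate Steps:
$v{\left(V,d \right)} = \frac{-1 + V}{V + d}$
$X{\left(r \right)} = 6$ ($X{\left(r \right)} = 12 + 2 \left(-3\right) = 12 - 6 = 6$)
$C{\left(c,N \right)} = -21$ ($C{\left(c,N \right)} = \left(-7\right) 3 = -21$)
$G{\left(A \right)} = A$
$- 5 C{\left(-2,X{\left(-3 \right)} \right)} G{\left(3 \right)} = \left(-5\right) \left(-21\right) 3 = 105 \cdot 3 = 315$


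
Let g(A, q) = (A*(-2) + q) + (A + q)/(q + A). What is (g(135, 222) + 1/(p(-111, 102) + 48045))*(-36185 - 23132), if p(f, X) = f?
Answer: 133635091349/47934 ≈ 2.7879e+6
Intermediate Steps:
g(A, q) = 1 + q - 2*A (g(A, q) = (-2*A + q) + (A + q)/(A + q) = (q - 2*A) + 1 = 1 + q - 2*A)
(g(135, 222) + 1/(p(-111, 102) + 48045))*(-36185 - 23132) = ((1 + 222 - 2*135) + 1/(-111 + 48045))*(-36185 - 23132) = ((1 + 222 - 270) + 1/47934)*(-59317) = (-47 + 1/47934)*(-59317) = -2252897/47934*(-59317) = 133635091349/47934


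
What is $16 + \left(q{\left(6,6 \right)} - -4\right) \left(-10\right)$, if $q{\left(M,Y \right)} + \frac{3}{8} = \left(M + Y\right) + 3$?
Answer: $- \frac{681}{4} \approx -170.25$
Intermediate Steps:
$q{\left(M,Y \right)} = \frac{21}{8} + M + Y$ ($q{\left(M,Y \right)} = - \frac{3}{8} + \left(\left(M + Y\right) + 3\right) = - \frac{3}{8} + \left(3 + M + Y\right) = \frac{21}{8} + M + Y$)
$16 + \left(q{\left(6,6 \right)} - -4\right) \left(-10\right) = 16 + \left(\left(\frac{21}{8} + 6 + 6\right) - -4\right) \left(-10\right) = 16 + \left(\frac{117}{8} + 4\right) \left(-10\right) = 16 + \frac{149}{8} \left(-10\right) = 16 - \frac{745}{4} = - \frac{681}{4}$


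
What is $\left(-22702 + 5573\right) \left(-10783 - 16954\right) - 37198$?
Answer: $475069875$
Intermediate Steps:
$\left(-22702 + 5573\right) \left(-10783 - 16954\right) - 37198 = \left(-17129\right) \left(-27737\right) - 37198 = 475107073 - 37198 = 475069875$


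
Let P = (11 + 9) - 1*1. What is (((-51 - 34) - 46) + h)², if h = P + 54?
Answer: 3364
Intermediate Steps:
P = 19 (P = 20 - 1 = 19)
h = 73 (h = 19 + 54 = 73)
(((-51 - 34) - 46) + h)² = (((-51 - 34) - 46) + 73)² = ((-85 - 46) + 73)² = (-131 + 73)² = (-58)² = 3364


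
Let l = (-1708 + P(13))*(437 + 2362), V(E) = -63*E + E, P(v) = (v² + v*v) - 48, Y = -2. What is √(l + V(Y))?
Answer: I*√3968858 ≈ 1992.2*I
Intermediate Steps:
P(v) = -48 + 2*v² (P(v) = (v² + v²) - 48 = 2*v² - 48 = -48 + 2*v²)
V(E) = -62*E
l = -3968982 (l = (-1708 + (-48 + 2*13²))*(437 + 2362) = (-1708 + (-48 + 2*169))*2799 = (-1708 + (-48 + 338))*2799 = (-1708 + 290)*2799 = -1418*2799 = -3968982)
√(l + V(Y)) = √(-3968982 - 62*(-2)) = √(-3968982 + 124) = √(-3968858) = I*√3968858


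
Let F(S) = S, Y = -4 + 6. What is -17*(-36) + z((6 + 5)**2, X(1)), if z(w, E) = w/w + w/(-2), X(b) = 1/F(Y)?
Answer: 1105/2 ≈ 552.50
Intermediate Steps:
Y = 2
X(b) = 1/2
z(w, E) = 1 - w/2 (z(w, E) = 1 + w*(-1/2) = 1 - w/2)
-17*(-36) + z((6 + 5)**2, X(1)) = -17*(-36) + (1 - (6 + 5)**2/2) = 612 + (1 - 1/2*11**2) = 612 + (1 - 1/2*121) = 612 + (1 - 121/2) = 612 - 119/2 = 1105/2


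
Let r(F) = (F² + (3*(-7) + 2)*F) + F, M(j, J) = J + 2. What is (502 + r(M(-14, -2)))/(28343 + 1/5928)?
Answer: 2975856/168017305 ≈ 0.017712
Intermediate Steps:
M(j, J) = 2 + J
r(F) = F² - 18*F (r(F) = (F² + (-21 + 2)*F) + F = (F² - 19*F) + F = F² - 18*F)
(502 + r(M(-14, -2)))/(28343 + 1/5928) = (502 + (2 - 2)*(-18 + (2 - 2)))/(28343 + 1/5928) = (502 + 0*(-18 + 0))/(28343 + 1/5928) = (502 + 0*(-18))/(168017305/5928) = (502 + 0)*(5928/168017305) = 502*(5928/168017305) = 2975856/168017305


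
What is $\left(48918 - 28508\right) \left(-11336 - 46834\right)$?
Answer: $-1187249700$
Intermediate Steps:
$\left(48918 - 28508\right) \left(-11336 - 46834\right) = 20410 \left(-58170\right) = -1187249700$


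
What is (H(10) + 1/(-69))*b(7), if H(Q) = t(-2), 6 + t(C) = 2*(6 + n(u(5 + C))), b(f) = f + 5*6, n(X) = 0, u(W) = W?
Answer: 15281/69 ≈ 221.46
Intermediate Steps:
b(f) = 30 + f (b(f) = f + 30 = 30 + f)
t(C) = 6 (t(C) = -6 + 2*(6 + 0) = -6 + 2*6 = -6 + 12 = 6)
H(Q) = 6
(H(10) + 1/(-69))*b(7) = (6 + 1/(-69))*(30 + 7) = (6 - 1/69)*37 = (413/69)*37 = 15281/69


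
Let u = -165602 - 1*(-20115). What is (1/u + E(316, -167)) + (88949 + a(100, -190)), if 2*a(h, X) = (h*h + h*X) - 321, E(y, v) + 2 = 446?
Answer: 24654954453/290974 ≈ 84733.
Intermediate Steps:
E(y, v) = 444 (E(y, v) = -2 + 446 = 444)
a(h, X) = -321/2 + h²/2 + X*h/2 (a(h, X) = ((h*h + h*X) - 321)/2 = ((h² + X*h) - 321)/2 = (-321 + h² + X*h)/2 = -321/2 + h²/2 + X*h/2)
u = -145487 (u = -165602 + 20115 = -145487)
(1/u + E(316, -167)) + (88949 + a(100, -190)) = (1/(-145487) + 444) + (88949 + (-321/2 + (½)*100² + (½)*(-190)*100)) = (-1/145487 + 444) + (88949 + (-321/2 + (½)*10000 - 9500)) = 64596227/145487 + (88949 + (-321/2 + 5000 - 9500)) = 64596227/145487 + (88949 - 9321/2) = 64596227/145487 + 168577/2 = 24654954453/290974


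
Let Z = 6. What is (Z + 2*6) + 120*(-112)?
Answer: -13422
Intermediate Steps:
(Z + 2*6) + 120*(-112) = (6 + 2*6) + 120*(-112) = (6 + 12) - 13440 = 18 - 13440 = -13422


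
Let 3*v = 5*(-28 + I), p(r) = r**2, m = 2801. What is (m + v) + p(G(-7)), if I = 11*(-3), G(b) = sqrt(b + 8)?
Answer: 8101/3 ≈ 2700.3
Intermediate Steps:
G(b) = sqrt(8 + b)
I = -33
v = -305/3 (v = (5*(-28 - 33))/3 = (5*(-61))/3 = (1/3)*(-305) = -305/3 ≈ -101.67)
(m + v) + p(G(-7)) = (2801 - 305/3) + (sqrt(8 - 7))**2 = 8098/3 + (sqrt(1))**2 = 8098/3 + 1**2 = 8098/3 + 1 = 8101/3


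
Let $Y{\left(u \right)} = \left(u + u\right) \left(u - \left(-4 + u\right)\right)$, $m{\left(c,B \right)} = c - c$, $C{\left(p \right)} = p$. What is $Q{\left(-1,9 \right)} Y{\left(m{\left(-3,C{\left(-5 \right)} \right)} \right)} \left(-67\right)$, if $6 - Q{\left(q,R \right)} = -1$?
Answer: $0$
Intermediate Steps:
$Q{\left(q,R \right)} = 7$ ($Q{\left(q,R \right)} = 6 - -1 = 6 + 1 = 7$)
$m{\left(c,B \right)} = 0$
$Y{\left(u \right)} = 8 u$ ($Y{\left(u \right)} = 2 u 4 = 8 u$)
$Q{\left(-1,9 \right)} Y{\left(m{\left(-3,C{\left(-5 \right)} \right)} \right)} \left(-67\right) = 7 \cdot 8 \cdot 0 \left(-67\right) = 7 \cdot 0 \left(-67\right) = 0 \left(-67\right) = 0$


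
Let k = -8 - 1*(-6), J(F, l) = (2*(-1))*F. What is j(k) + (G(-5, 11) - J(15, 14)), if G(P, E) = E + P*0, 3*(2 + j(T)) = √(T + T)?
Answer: 39 + 2*I/3 ≈ 39.0 + 0.66667*I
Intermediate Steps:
J(F, l) = -2*F
k = -2 (k = -8 + 6 = -2)
j(T) = -2 + √2*√T/3 (j(T) = -2 + √(T + T)/3 = -2 + √(2*T)/3 = -2 + (√2*√T)/3 = -2 + √2*√T/3)
G(P, E) = E (G(P, E) = E + 0 = E)
j(k) + (G(-5, 11) - J(15, 14)) = (-2 + √2*√(-2)/3) + (11 - (-2)*15) = (-2 + √2*(I*√2)/3) + (11 - 1*(-30)) = (-2 + 2*I/3) + (11 + 30) = (-2 + 2*I/3) + 41 = 39 + 2*I/3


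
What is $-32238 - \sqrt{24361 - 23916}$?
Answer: $-32238 - \sqrt{445} \approx -32259.0$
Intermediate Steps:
$-32238 - \sqrt{24361 - 23916} = -32238 - \sqrt{445}$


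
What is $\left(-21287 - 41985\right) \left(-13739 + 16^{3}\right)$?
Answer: $610131896$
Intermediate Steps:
$\left(-21287 - 41985\right) \left(-13739 + 16^{3}\right) = - 63272 \left(-13739 + 4096\right) = \left(-63272\right) \left(-9643\right) = 610131896$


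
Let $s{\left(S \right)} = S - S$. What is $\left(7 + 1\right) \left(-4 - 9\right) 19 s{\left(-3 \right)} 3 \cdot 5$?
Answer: $0$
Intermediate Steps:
$s{\left(S \right)} = 0$
$\left(7 + 1\right) \left(-4 - 9\right) 19 s{\left(-3 \right)} 3 \cdot 5 = \left(7 + 1\right) \left(-4 - 9\right) 19 \cdot 0 \cdot 3 \cdot 5 = 8 \left(-13\right) 19 \cdot 0 \cdot 5 = \left(-104\right) 19 \cdot 0 = \left(-1976\right) 0 = 0$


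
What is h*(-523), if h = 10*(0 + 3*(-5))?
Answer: 78450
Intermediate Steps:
h = -150 (h = 10*(0 - 15) = 10*(-15) = -150)
h*(-523) = -150*(-523) = 78450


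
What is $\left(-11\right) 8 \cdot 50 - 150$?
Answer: $-4550$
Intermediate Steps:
$\left(-11\right) 8 \cdot 50 - 150 = \left(-88\right) 50 - 150 = -4400 - 150 = -4550$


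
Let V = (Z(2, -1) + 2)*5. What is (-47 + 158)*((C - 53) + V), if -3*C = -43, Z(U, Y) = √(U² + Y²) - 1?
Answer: -3737 + 555*√5 ≈ -2496.0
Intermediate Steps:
Z(U, Y) = -1 + √(U² + Y²)
C = 43/3 (C = -⅓*(-43) = 43/3 ≈ 14.333)
V = 5 + 5*√5 (V = ((-1 + √(2² + (-1)²)) + 2)*5 = ((-1 + √(4 + 1)) + 2)*5 = ((-1 + √5) + 2)*5 = (1 + √5)*5 = 5 + 5*√5 ≈ 16.180)
(-47 + 158)*((C - 53) + V) = (-47 + 158)*((43/3 - 53) + (5 + 5*√5)) = 111*(-116/3 + (5 + 5*√5)) = 111*(-101/3 + 5*√5) = -3737 + 555*√5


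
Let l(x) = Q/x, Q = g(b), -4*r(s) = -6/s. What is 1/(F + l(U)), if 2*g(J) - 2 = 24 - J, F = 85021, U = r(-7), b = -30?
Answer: 3/254671 ≈ 1.1780e-5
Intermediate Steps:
r(s) = 3/(2*s) (r(s) = -(-3)/(2*s) = 3/(2*s))
U = -3/14 (U = (3/2)/(-7) = (3/2)*(-⅐) = -3/14 ≈ -0.21429)
g(J) = 13 - J/2 (g(J) = 1 + (24 - J)/2 = 1 + (12 - J/2) = 13 - J/2)
Q = 28 (Q = 13 - ½*(-30) = 13 + 15 = 28)
l(x) = 28/x
1/(F + l(U)) = 1/(85021 + 28/(-3/14)) = 1/(85021 + 28*(-14/3)) = 1/(85021 - 392/3) = 1/(254671/3) = 3/254671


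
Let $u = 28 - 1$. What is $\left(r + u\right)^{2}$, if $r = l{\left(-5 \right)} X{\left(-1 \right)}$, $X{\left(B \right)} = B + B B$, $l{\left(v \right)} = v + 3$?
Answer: $729$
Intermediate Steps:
$u = 27$
$l{\left(v \right)} = 3 + v$
$X{\left(B \right)} = B + B^{2}$
$r = 0$ ($r = \left(3 - 5\right) \left(- (1 - 1)\right) = - 2 \left(\left(-1\right) 0\right) = \left(-2\right) 0 = 0$)
$\left(r + u\right)^{2} = \left(0 + 27\right)^{2} = 27^{2} = 729$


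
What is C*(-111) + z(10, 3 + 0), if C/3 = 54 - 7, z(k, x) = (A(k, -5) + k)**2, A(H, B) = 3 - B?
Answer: -15327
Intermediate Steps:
z(k, x) = (8 + k)**2 (z(k, x) = ((3 - 1*(-5)) + k)**2 = ((3 + 5) + k)**2 = (8 + k)**2)
C = 141 (C = 3*(54 - 7) = 3*47 = 141)
C*(-111) + z(10, 3 + 0) = 141*(-111) + (8 + 10)**2 = -15651 + 18**2 = -15651 + 324 = -15327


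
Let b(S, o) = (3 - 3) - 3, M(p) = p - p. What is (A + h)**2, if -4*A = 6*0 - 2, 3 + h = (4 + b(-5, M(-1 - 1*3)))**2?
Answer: 9/4 ≈ 2.2500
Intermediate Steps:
M(p) = 0
b(S, o) = -3 (b(S, o) = 0 - 3 = -3)
h = -2 (h = -3 + (4 - 3)**2 = -3 + 1**2 = -3 + 1 = -2)
A = 1/2 (A = -(6*0 - 2)/4 = -(0 - 2)/4 = -1/4*(-2) = 1/2 ≈ 0.50000)
(A + h)**2 = (1/2 - 2)**2 = (-3/2)**2 = 9/4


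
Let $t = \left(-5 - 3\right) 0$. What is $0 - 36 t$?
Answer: $0$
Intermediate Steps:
$t = 0$ ($t = \left(-8\right) 0 = 0$)
$0 - 36 t = 0 - 0 = 0 + 0 = 0$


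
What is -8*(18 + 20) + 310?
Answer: 6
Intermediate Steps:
-8*(18 + 20) + 310 = -8*38 + 310 = -304 + 310 = 6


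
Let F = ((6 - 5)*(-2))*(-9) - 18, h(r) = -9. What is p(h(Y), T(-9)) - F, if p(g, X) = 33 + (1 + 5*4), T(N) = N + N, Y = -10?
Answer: 54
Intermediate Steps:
T(N) = 2*N
p(g, X) = 54 (p(g, X) = 33 + (1 + 20) = 33 + 21 = 54)
F = 0 (F = (1*(-2))*(-9) - 18 = -2*(-9) - 18 = 18 - 18 = 0)
p(h(Y), T(-9)) - F = 54 - 1*0 = 54 + 0 = 54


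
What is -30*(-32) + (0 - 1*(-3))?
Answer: 963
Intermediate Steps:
-30*(-32) + (0 - 1*(-3)) = 960 + (0 + 3) = 960 + 3 = 963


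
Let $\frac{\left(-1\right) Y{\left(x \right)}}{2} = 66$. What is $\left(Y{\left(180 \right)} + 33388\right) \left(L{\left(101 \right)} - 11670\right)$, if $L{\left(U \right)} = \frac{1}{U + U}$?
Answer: $- \frac{39197832892}{101} \approx -3.881 \cdot 10^{8}$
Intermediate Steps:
$Y{\left(x \right)} = -132$ ($Y{\left(x \right)} = \left(-2\right) 66 = -132$)
$L{\left(U \right)} = \frac{1}{2 U}$
$\left(Y{\left(180 \right)} + 33388\right) \left(L{\left(101 \right)} - 11670\right) = \left(-132 + 33388\right) \left(\frac{1}{2 \cdot 101} - 11670\right) = 33256 \left(\frac{1}{2} \cdot \frac{1}{101} - 11670\right) = 33256 \left(\frac{1}{202} - 11670\right) = 33256 \left(- \frac{2357339}{202}\right) = - \frac{39197832892}{101}$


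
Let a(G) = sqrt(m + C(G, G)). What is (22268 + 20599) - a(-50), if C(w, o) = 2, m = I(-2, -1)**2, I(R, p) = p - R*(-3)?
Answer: 42867 - sqrt(51) ≈ 42860.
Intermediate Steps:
I(R, p) = p + 3*R (I(R, p) = p - (-3)*R = p + 3*R)
m = 49 (m = (-1 + 3*(-2))**2 = (-1 - 6)**2 = (-7)**2 = 49)
a(G) = sqrt(51) (a(G) = sqrt(49 + 2) = sqrt(51))
(22268 + 20599) - a(-50) = (22268 + 20599) - sqrt(51) = 42867 - sqrt(51)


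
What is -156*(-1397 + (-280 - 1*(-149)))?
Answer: 238368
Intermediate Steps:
-156*(-1397 + (-280 - 1*(-149))) = -156*(-1397 + (-280 + 149)) = -156*(-1397 - 131) = -156*(-1528) = 238368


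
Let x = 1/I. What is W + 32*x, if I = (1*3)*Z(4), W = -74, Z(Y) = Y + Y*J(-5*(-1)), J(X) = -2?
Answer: -230/3 ≈ -76.667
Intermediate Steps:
Z(Y) = -Y (Z(Y) = Y + Y*(-2) = Y - 2*Y = -Y)
I = -12 (I = (1*3)*(-1*4) = 3*(-4) = -12)
x = -1/12 (x = 1/(-12) = -1/12 ≈ -0.083333)
W + 32*x = -74 + 32*(-1/12) = -74 - 8/3 = -230/3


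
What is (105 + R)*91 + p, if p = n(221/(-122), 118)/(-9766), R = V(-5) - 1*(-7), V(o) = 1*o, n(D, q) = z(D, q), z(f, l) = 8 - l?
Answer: 47545826/4883 ≈ 9737.0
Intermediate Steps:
n(D, q) = 8 - q
V(o) = o
R = 2 (R = -5 - 1*(-7) = -5 + 7 = 2)
p = 55/4883 (p = (8 - 1*118)/(-9766) = (8 - 118)*(-1/9766) = -110*(-1/9766) = 55/4883 ≈ 0.011264)
(105 + R)*91 + p = (105 + 2)*91 + 55/4883 = 107*91 + 55/4883 = 9737 + 55/4883 = 47545826/4883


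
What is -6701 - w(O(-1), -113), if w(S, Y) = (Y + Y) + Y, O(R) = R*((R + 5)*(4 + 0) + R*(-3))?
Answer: -6362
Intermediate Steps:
O(R) = R*(20 + R) (O(R) = R*((5 + R)*4 - 3*R) = R*((20 + 4*R) - 3*R) = R*(20 + R))
w(S, Y) = 3*Y (w(S, Y) = 2*Y + Y = 3*Y)
-6701 - w(O(-1), -113) = -6701 - 3*(-113) = -6701 - 1*(-339) = -6701 + 339 = -6362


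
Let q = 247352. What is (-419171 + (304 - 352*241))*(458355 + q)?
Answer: -355463910193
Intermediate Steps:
(-419171 + (304 - 352*241))*(458355 + q) = (-419171 + (304 - 352*241))*(458355 + 247352) = (-419171 + (304 - 84832))*705707 = (-419171 - 84528)*705707 = -503699*705707 = -355463910193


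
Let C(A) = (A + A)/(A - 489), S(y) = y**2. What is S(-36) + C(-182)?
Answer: 869980/671 ≈ 1296.5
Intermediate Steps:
C(A) = 2*A/(-489 + A) (C(A) = (2*A)/(-489 + A) = 2*A/(-489 + A))
S(-36) + C(-182) = (-36)**2 + 2*(-182)/(-489 - 182) = 1296 + 2*(-182)/(-671) = 1296 + 2*(-182)*(-1/671) = 1296 + 364/671 = 869980/671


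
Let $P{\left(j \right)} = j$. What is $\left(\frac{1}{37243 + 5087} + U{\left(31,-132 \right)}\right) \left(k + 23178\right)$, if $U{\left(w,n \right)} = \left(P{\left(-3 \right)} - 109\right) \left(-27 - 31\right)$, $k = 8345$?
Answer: $\frac{8668058392163}{42330} \approx 2.0477 \cdot 10^{8}$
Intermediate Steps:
$U{\left(w,n \right)} = 6496$ ($U{\left(w,n \right)} = \left(-3 - 109\right) \left(-27 - 31\right) = \left(-112\right) \left(-58\right) = 6496$)
$\left(\frac{1}{37243 + 5087} + U{\left(31,-132 \right)}\right) \left(k + 23178\right) = \left(\frac{1}{37243 + 5087} + 6496\right) \left(8345 + 23178\right) = \left(\frac{1}{42330} + 6496\right) 31523 = \frac{274975681}{42330} \cdot 31523 = \frac{8668058392163}{42330}$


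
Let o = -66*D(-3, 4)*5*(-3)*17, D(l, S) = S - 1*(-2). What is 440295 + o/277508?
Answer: 163349580/371 ≈ 4.4030e+5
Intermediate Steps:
D(l, S) = 2 + S (D(l, S) = S + 2 = 2 + S)
o = 100980 (o = -66*(2 + 4)*5*(-3)*17 = -66*6*5*(-3)*17 = -1980*(-3)*17 = -66*(-90)*17 = 5940*17 = 100980)
440295 + o/277508 = 440295 + 100980/277508 = 440295 + 100980*(1/277508) = 440295 + 135/371 = 163349580/371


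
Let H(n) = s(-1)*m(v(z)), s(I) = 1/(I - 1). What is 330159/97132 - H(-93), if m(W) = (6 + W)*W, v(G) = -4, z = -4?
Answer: -58369/97132 ≈ -0.60092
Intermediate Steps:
m(W) = W*(6 + W)
s(I) = 1/(-1 + I)
H(n) = 4 (H(n) = (-4*(6 - 4))/(-1 - 1) = (-4*2)/(-2) = -1/2*(-8) = 4)
330159/97132 - H(-93) = 330159/97132 - 1*4 = 330159*(1/97132) - 4 = 330159/97132 - 4 = -58369/97132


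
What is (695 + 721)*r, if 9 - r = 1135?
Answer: -1594416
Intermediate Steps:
r = -1126 (r = 9 - 1*1135 = 9 - 1135 = -1126)
(695 + 721)*r = (695 + 721)*(-1126) = 1416*(-1126) = -1594416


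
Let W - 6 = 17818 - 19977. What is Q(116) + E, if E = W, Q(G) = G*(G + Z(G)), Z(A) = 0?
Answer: 11303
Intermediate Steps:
Q(G) = G² (Q(G) = G*(G + 0) = G*G = G²)
W = -2153 (W = 6 + (17818 - 19977) = 6 - 2159 = -2153)
E = -2153
Q(116) + E = 116² - 2153 = 13456 - 2153 = 11303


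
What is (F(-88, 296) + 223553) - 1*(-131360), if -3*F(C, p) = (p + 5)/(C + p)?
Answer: 221465411/624 ≈ 3.5491e+5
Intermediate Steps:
F(C, p) = -(5 + p)/(3*(C + p)) (F(C, p) = -(p + 5)/(3*(C + p)) = -(5 + p)/(3*(C + p)))
(F(-88, 296) + 223553) - 1*(-131360) = ((-5 - 1*296)/(3*(-88 + 296)) + 223553) - 1*(-131360) = ((⅓)*(-5 - 296)/208 + 223553) + 131360 = ((⅓)*(1/208)*(-301) + 223553) + 131360 = (-301/624 + 223553) + 131360 = 139496771/624 + 131360 = 221465411/624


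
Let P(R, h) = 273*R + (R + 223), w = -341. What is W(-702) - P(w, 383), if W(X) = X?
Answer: 92509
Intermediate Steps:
P(R, h) = 223 + 274*R (P(R, h) = 273*R + (223 + R) = 223 + 274*R)
W(-702) - P(w, 383) = -702 - (223 + 274*(-341)) = -702 - (223 - 93434) = -702 - 1*(-93211) = -702 + 93211 = 92509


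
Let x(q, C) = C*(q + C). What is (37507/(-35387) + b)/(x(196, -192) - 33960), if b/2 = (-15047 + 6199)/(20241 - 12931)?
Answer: 150064087/1497233878360 ≈ 0.00010023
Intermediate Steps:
x(q, C) = C*(C + q)
b = -8848/3655 (b = 2*((-15047 + 6199)/(20241 - 12931)) = 2*(-8848/7310) = 2*(-8848*1/7310) = 2*(-4424/3655) = -8848/3655 ≈ -2.4208)
(37507/(-35387) + b)/(x(196, -192) - 33960) = (37507/(-35387) - 8848/3655)/(-192*(-192 + 196) - 33960) = (37507*(-1/35387) - 8848/3655)/(-192*4 - 33960) = (-37507/35387 - 8848/3655)/(-768 - 33960) = -450192261/129339485/(-34728) = -450192261/129339485*(-1/34728) = 150064087/1497233878360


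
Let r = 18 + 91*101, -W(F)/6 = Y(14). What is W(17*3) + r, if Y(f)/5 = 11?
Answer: 8879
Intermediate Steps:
Y(f) = 55 (Y(f) = 5*11 = 55)
W(F) = -330 (W(F) = -6*55 = -330)
r = 9209 (r = 18 + 9191 = 9209)
W(17*3) + r = -330 + 9209 = 8879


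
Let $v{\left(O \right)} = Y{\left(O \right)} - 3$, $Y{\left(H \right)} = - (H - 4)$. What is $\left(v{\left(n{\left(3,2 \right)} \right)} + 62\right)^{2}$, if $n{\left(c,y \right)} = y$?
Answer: $3721$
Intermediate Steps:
$Y{\left(H \right)} = 4 - H$ ($Y{\left(H \right)} = - (-4 + H) = 4 - H$)
$v{\left(O \right)} = 1 - O$ ($v{\left(O \right)} = \left(4 - O\right) - 3 = 1 - O$)
$\left(v{\left(n{\left(3,2 \right)} \right)} + 62\right)^{2} = \left(\left(1 - 2\right) + 62\right)^{2} = \left(-1 + 62\right)^{2} = 61^{2} = 3721$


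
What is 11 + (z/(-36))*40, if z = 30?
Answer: -67/3 ≈ -22.333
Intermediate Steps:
11 + (z/(-36))*40 = 11 + (30/(-36))*40 = 11 + (30*(-1/36))*40 = 11 - 5/6*40 = 11 - 100/3 = -67/3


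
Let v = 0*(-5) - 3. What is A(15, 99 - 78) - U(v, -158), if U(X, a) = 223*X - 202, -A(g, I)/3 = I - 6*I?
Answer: 1186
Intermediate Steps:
A(g, I) = 15*I (A(g, I) = -3*(I - 6*I) = -(-15)*I = 15*I)
v = -3 (v = 0 - 3 = -3)
U(X, a) = -202 + 223*X
A(15, 99 - 78) - U(v, -158) = 15*(99 - 78) - (-202 + 223*(-3)) = 15*21 - (-202 - 669) = 315 - 1*(-871) = 315 + 871 = 1186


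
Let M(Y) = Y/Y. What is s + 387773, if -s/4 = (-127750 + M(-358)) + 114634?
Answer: 440233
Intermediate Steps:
M(Y) = 1
s = 52460 (s = -4*((-127750 + 1) + 114634) = -4*(-127749 + 114634) = -4*(-13115) = 52460)
s + 387773 = 52460 + 387773 = 440233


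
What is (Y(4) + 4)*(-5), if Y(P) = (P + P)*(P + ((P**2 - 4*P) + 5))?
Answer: -380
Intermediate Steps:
Y(P) = 2*P*(5 + P**2 - 3*P) (Y(P) = (2*P)*(P + (5 + P**2 - 4*P)) = (2*P)*(5 + P**2 - 3*P) = 2*P*(5 + P**2 - 3*P))
(Y(4) + 4)*(-5) = (2*4*(5 + 4**2 - 3*4) + 4)*(-5) = (2*4*(5 + 16 - 12) + 4)*(-5) = (2*4*9 + 4)*(-5) = (72 + 4)*(-5) = 76*(-5) = -380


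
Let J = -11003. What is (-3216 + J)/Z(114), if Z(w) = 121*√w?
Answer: -14219*√114/13794 ≈ -11.006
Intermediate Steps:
(-3216 + J)/Z(114) = (-3216 - 11003)/((121*√114)) = -14219*√114/13794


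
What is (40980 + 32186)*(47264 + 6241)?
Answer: 3914746830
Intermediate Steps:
(40980 + 32186)*(47264 + 6241) = 73166*53505 = 3914746830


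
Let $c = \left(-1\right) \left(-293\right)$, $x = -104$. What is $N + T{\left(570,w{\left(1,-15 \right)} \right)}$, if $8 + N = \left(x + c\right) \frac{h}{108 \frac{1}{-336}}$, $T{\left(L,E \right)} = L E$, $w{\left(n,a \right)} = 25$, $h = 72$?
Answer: $-28094$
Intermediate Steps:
$c = 293$
$T{\left(L,E \right)} = E L$
$N = -42344$ ($N = -8 + \left(-104 + 293\right) \frac{72}{108 \frac{1}{-336}} = -8 + 189 \frac{72}{108 \left(- \frac{1}{336}\right)} = -8 + 189 \frac{72}{- \frac{9}{28}} = -8 + 189 \cdot 72 \left(- \frac{28}{9}\right) = -8 + 189 \left(-224\right) = -8 - 42336 = -42344$)
$N + T{\left(570,w{\left(1,-15 \right)} \right)} = -42344 + 25 \cdot 570 = -42344 + 14250 = -28094$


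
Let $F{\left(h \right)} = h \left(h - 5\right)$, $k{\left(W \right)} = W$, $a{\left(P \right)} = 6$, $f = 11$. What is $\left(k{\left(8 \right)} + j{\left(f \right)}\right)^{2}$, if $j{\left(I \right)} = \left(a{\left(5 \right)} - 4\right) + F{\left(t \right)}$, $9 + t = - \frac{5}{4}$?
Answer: $\frac{7080921}{256} \approx 27660.0$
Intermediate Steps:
$t = - \frac{41}{4}$ ($t = -9 - \frac{5}{4} = - \frac{41}{4} \approx -10.25$)
$F{\left(h \right)} = h \left(-5 + h\right)$
$j{\left(I \right)} = \frac{2533}{16}$ ($j{\left(I \right)} = \left(6 - 4\right) - \frac{41 \left(-5 - \frac{41}{4}\right)}{4} = 2 - - \frac{2501}{16} = 2 + \frac{2501}{16} = \frac{2533}{16}$)
$\left(k{\left(8 \right)} + j{\left(f \right)}\right)^{2} = \left(8 + \frac{2533}{16}\right)^{2} = \left(\frac{2661}{16}\right)^{2} = \frac{7080921}{256}$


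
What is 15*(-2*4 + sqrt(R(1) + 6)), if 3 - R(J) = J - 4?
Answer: -120 + 30*sqrt(3) ≈ -68.038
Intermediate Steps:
R(J) = 7 - J (R(J) = 3 - (J - 4) = 3 - (-4 + J) = 3 + (4 - J) = 7 - J)
15*(-2*4 + sqrt(R(1) + 6)) = 15*(-2*4 + sqrt((7 - 1*1) + 6)) = 15*(-8 + sqrt((7 - 1) + 6)) = 15*(-8 + sqrt(6 + 6)) = 15*(-8 + sqrt(12)) = 15*(-8 + 2*sqrt(3)) = -120 + 30*sqrt(3)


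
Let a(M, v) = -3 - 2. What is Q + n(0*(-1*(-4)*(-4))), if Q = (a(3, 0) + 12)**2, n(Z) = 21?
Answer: 70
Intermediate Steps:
a(M, v) = -5
Q = 49 (Q = (-5 + 12)**2 = 7**2 = 49)
Q + n(0*(-1*(-4)*(-4))) = 49 + 21 = 70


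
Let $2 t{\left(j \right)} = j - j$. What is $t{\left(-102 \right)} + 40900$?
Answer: $40900$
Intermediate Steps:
$t{\left(j \right)} = 0$ ($t{\left(j \right)} = \frac{j - j}{2} = \frac{1}{2} \cdot 0 = 0$)
$t{\left(-102 \right)} + 40900 = 0 + 40900 = 40900$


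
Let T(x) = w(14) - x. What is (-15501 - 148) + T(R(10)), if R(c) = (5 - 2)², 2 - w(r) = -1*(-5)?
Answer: -15661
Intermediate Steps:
w(r) = -3 (w(r) = 2 - (-1)*(-5) = 2 - 1*5 = 2 - 5 = -3)
R(c) = 9 (R(c) = 3² = 9)
T(x) = -3 - x
(-15501 - 148) + T(R(10)) = (-15501 - 148) + (-3 - 1*9) = -15649 + (-3 - 9) = -15649 - 12 = -15661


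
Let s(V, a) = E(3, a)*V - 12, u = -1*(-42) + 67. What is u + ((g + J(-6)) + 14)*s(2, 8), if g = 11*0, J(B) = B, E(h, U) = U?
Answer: 141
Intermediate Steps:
g = 0
u = 109 (u = 42 + 67 = 109)
s(V, a) = -12 + V*a (s(V, a) = a*V - 12 = V*a - 12 = -12 + V*a)
u + ((g + J(-6)) + 14)*s(2, 8) = 109 + ((0 - 6) + 14)*(-12 + 2*8) = 109 + (-6 + 14)*(-12 + 16) = 109 + 8*4 = 109 + 32 = 141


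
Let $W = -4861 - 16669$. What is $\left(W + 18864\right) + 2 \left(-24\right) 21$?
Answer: $-3674$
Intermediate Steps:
$W = -21530$
$\left(W + 18864\right) + 2 \left(-24\right) 21 = \left(-21530 + 18864\right) + 2 \left(-24\right) 21 = -2666 - 1008 = -3674$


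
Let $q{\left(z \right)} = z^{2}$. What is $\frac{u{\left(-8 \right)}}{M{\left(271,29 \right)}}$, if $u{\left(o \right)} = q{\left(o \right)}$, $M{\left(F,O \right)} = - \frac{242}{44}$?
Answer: $- \frac{128}{11} \approx -11.636$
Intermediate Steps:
$M{\left(F,O \right)} = - \frac{11}{2}$ ($M{\left(F,O \right)} = \left(-242\right) \frac{1}{44} = - \frac{11}{2}$)
$u{\left(o \right)} = o^{2}$
$\frac{u{\left(-8 \right)}}{M{\left(271,29 \right)}} = \frac{\left(-8\right)^{2}}{- \frac{11}{2}} = 64 \left(- \frac{2}{11}\right) = - \frac{128}{11}$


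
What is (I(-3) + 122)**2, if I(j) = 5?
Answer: 16129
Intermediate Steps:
(I(-3) + 122)**2 = (5 + 122)**2 = 127**2 = 16129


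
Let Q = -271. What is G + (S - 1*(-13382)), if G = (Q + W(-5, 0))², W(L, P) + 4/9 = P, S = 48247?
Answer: 10960198/81 ≈ 1.3531e+5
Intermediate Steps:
W(L, P) = -4/9 + P
G = 5968249/81 (G = (-271 + (-4/9 + 0))² = (-271 - 4/9)² = (-2443/9)² = 5968249/81 ≈ 73682.)
G + (S - 1*(-13382)) = 5968249/81 + (48247 - 1*(-13382)) = 5968249/81 + (48247 + 13382) = 5968249/81 + 61629 = 10960198/81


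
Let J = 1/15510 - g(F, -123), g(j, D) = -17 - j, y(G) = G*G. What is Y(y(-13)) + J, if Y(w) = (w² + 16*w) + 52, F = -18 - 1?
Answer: 485695651/15510 ≈ 31315.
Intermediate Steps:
y(G) = G²
F = -19
J = -31019/15510 (J = 1/15510 - (-17 - 1*(-19)) = 1/15510 - (-17 + 19) = 1/15510 - 1*2 = 1/15510 - 2 = -31019/15510 ≈ -1.9999)
Y(w) = 52 + w² + 16*w
Y(y(-13)) + J = (52 + ((-13)²)² + 16*(-13)²) - 31019/15510 = (52 + 169² + 16*169) - 31019/15510 = (52 + 28561 + 2704) - 31019/15510 = 31317 - 31019/15510 = 485695651/15510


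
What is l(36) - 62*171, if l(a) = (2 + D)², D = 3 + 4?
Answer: -10521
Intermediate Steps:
D = 7
l(a) = 81 (l(a) = (2 + 7)² = 9² = 81)
l(36) - 62*171 = 81 - 62*171 = 81 - 10602 = -10521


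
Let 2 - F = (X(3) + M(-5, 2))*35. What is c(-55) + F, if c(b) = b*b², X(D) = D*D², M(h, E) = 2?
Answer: -167388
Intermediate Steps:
X(D) = D³
c(b) = b³
F = -1013 (F = 2 - (3³ + 2)*35 = 2 - (27 + 2)*35 = 2 - 29*35 = 2 - 1*1015 = 2 - 1015 = -1013)
c(-55) + F = (-55)³ - 1013 = -166375 - 1013 = -167388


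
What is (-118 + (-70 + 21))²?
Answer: 27889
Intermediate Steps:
(-118 + (-70 + 21))² = (-118 - 49)² = (-167)² = 27889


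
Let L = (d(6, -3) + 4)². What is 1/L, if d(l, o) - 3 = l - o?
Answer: 1/256 ≈ 0.0039063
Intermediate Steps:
d(l, o) = 3 + l - o (d(l, o) = 3 + (l - o) = 3 + l - o)
L = 256 (L = ((3 + 6 - 1*(-3)) + 4)² = ((3 + 6 + 3) + 4)² = (12 + 4)² = 16² = 256)
1/L = 1/256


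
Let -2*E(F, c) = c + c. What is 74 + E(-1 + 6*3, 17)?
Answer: 57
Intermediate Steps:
E(F, c) = -c (E(F, c) = -(c + c)/2 = -c)
74 + E(-1 + 6*3, 17) = 74 - 1*17 = 74 - 17 = 57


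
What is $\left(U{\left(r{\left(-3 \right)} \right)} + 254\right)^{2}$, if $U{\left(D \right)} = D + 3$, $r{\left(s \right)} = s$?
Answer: $64516$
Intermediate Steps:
$U{\left(D \right)} = 3 + D$
$\left(U{\left(r{\left(-3 \right)} \right)} + 254\right)^{2} = \left(\left(3 - 3\right) + 254\right)^{2} = \left(0 + 254\right)^{2} = 254^{2} = 64516$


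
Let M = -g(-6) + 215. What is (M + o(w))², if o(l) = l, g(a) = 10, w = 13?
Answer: 47524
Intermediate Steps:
M = 205 (M = -1*10 + 215 = -10 + 215 = 205)
(M + o(w))² = (205 + 13)² = 218² = 47524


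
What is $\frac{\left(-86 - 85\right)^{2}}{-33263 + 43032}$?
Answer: $\frac{29241}{9769} \approx 2.9932$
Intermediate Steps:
$\frac{\left(-86 - 85\right)^{2}}{-33263 + 43032} = \frac{\left(-171\right)^{2}}{9769} = 29241 \cdot \frac{1}{9769} = \frac{29241}{9769}$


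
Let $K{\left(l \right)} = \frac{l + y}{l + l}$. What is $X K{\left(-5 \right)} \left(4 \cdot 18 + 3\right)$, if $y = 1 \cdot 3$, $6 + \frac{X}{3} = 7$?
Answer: $45$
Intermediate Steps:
$X = 3$ ($X = -18 + 3 \cdot 7 = -18 + 21 = 3$)
$y = 3$
$K{\left(l \right)} = \frac{3 + l}{2 l}$ ($K{\left(l \right)} = \frac{l + 3}{l + l} = \frac{3 + l}{2 l}$)
$X K{\left(-5 \right)} \left(4 \cdot 18 + 3\right) = 3 \frac{3 - 5}{2 \left(-5\right)} \left(4 \cdot 18 + 3\right) = 3 \cdot \frac{1}{2} \left(- \frac{1}{5}\right) \left(-2\right) \left(72 + 3\right) = 3 \cdot \frac{1}{5} \cdot 75 = \frac{3}{5} \cdot 75 = 45$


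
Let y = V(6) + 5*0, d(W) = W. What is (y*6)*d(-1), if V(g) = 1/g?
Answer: -1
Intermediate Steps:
y = ⅙ (y = 1/6 + 5*0 = ⅙ + 0 = ⅙ ≈ 0.16667)
(y*6)*d(-1) = ((⅙)*6)*(-1) = 1*(-1) = -1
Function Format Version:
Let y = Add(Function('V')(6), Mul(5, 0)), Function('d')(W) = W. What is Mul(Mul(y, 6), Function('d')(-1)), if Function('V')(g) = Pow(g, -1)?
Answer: -1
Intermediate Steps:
y = Rational(1, 6) (y = Add(Pow(6, -1), Mul(5, 0)) = Add(Rational(1, 6), 0) = Rational(1, 6) ≈ 0.16667)
Mul(Mul(y, 6), Function('d')(-1)) = Mul(Mul(Rational(1, 6), 6), -1) = Mul(1, -1) = -1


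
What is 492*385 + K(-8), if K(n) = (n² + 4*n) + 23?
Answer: 189475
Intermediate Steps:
K(n) = 23 + n² + 4*n
492*385 + K(-8) = 492*385 + (23 + (-8)² + 4*(-8)) = 189420 + (23 + 64 - 32) = 189420 + 55 = 189475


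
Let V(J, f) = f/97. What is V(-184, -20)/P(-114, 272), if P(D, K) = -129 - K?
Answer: 20/38897 ≈ 0.00051418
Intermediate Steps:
V(J, f) = f/97 (V(J, f) = f*(1/97) = f/97)
V(-184, -20)/P(-114, 272) = ((1/97)*(-20))/(-129 - 1*272) = -20/(97*(-129 - 272)) = -20/97/(-401) = -20/97*(-1/401) = 20/38897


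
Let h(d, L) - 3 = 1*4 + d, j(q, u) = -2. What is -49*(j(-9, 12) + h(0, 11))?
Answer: -245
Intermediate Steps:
h(d, L) = 7 + d (h(d, L) = 3 + (1*4 + d) = 3 + (4 + d) = 7 + d)
-49*(j(-9, 12) + h(0, 11)) = -49*(-2 + (7 + 0)) = -49*(-2 + 7) = -49*5 = -245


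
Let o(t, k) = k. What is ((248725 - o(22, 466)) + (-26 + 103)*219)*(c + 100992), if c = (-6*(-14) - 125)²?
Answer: 27220871106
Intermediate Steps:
c = 1681 (c = (84 - 125)² = (-41)² = 1681)
((248725 - o(22, 466)) + (-26 + 103)*219)*(c + 100992) = ((248725 - 1*466) + (-26 + 103)*219)*(1681 + 100992) = ((248725 - 466) + 77*219)*102673 = (248259 + 16863)*102673 = 265122*102673 = 27220871106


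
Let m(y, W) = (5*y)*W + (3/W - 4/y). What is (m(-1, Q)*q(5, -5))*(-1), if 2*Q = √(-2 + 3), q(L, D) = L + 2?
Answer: -105/2 ≈ -52.500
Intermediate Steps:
q(L, D) = 2 + L
Q = ½ (Q = √(-2 + 3)/2 = √1/2 = (½)*1 = ½ ≈ 0.50000)
m(y, W) = -4/y + 3/W + 5*W*y (m(y, W) = 5*W*y + (-4/y + 3/W) = -4/y + 3/W + 5*W*y)
(m(-1, Q)*q(5, -5))*(-1) = ((-4/(-1) + 3/(½) + 5*(½)*(-1))*(2 + 5))*(-1) = ((-4*(-1) + 3*2 - 5/2)*7)*(-1) = ((4 + 6 - 5/2)*7)*(-1) = ((15/2)*7)*(-1) = (105/2)*(-1) = -105/2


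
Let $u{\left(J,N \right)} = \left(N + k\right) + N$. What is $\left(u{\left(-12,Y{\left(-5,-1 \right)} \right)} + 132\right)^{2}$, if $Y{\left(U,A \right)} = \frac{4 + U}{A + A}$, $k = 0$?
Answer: $17689$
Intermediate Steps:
$Y{\left(U,A \right)} = \frac{4 + U}{2 A}$
$u{\left(J,N \right)} = 2 N$ ($u{\left(J,N \right)} = \left(N + 0\right) + N = N + N = 2 N$)
$\left(u{\left(-12,Y{\left(-5,-1 \right)} \right)} + 132\right)^{2} = \left(2 \frac{4 - 5}{2 \left(-1\right)} + 132\right)^{2} = \left(2 \cdot \frac{1}{2} \left(-1\right) \left(-1\right) + 132\right)^{2} = \left(2 \cdot \frac{1}{2} + 132\right)^{2} = \left(1 + 132\right)^{2} = 133^{2} = 17689$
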